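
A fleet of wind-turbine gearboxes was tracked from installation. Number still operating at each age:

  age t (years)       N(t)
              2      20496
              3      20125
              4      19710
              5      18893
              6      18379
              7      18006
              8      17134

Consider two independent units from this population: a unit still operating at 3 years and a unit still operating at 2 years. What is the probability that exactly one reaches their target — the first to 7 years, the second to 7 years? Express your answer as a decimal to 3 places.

p₁ = N(7)/N(3) = 18006/20125 = 0.894708; p₂ = N(7)/N(2) = 18006/20496 = 0.878513.
P(exactly one) = p₁(1−p₂) + (1−p₁)p₂ = 0.108695 + 0.092500 = 0.201196.

0.201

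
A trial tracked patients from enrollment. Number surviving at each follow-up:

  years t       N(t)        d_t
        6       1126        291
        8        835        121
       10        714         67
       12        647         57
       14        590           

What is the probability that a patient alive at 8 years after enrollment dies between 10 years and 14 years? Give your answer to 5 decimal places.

This is the probability of reaching 10 but not 14, conditional on being alive at 8: (N(10) − N(14)) / N(8).
= (714 − 590) / 835 = 124 / 835 = 0.148503.

0.14850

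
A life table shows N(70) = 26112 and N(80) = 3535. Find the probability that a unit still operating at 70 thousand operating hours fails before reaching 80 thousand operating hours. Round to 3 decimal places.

P(fail before 80 | operational at 70) = 1 − N(80)/N(70) = 1 − 3535/26112 = (22577)/26112 = 0.864622.

0.865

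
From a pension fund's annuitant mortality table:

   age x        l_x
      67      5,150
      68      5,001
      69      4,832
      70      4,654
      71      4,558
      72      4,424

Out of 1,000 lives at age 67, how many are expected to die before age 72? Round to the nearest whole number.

141

The relevant probability is 1 − 4,424/5,150 = 0.140971.
Expected number = 1,000 × 0.140971 = 141.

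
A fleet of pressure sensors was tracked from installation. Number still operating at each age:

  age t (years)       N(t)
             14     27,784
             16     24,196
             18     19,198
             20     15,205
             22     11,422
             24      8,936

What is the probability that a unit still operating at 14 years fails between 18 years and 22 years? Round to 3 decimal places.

0.280

This is the probability of reaching 18 but not 22, conditional on being operational at 14: (N(18) − N(22)) / N(14).
= (19,198 − 11,422) / 27,784 = 7,776 / 27,784 = 0.279873.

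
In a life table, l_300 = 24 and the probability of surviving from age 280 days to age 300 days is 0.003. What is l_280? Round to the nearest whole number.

8000

l_280 = l_300 / p = 24 / 0.003 = 8000.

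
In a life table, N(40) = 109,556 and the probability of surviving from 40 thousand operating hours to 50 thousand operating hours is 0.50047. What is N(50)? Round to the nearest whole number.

N(50) = N(40) × p = 109,556 × 0.50047 = 54829.

54829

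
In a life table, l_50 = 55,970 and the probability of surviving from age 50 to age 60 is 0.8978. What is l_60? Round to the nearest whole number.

50250

l_60 = l_50 × p = 55,970 × 0.8978 = 50250.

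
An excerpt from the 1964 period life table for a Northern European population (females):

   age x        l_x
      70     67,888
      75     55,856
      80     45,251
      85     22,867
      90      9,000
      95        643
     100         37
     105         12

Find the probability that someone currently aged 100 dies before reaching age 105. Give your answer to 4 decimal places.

0.6757

P(die before 105 | alive at 100) = 1 − l_105/l_100 = 1 − 12/37 = (25)/37 = 0.675676.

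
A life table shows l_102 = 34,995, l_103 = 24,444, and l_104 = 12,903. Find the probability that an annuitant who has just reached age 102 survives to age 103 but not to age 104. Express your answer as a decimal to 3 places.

0.330

We want 1|1q102 = (l_103 − l_104)/l_102.
This is the probability of reaching 103 but not 104, conditional on being alive at 102: (l_103 − l_104) / l_102.
= (24,444 − 12,903) / 34,995 = 11,541 / 34,995 = 0.329790.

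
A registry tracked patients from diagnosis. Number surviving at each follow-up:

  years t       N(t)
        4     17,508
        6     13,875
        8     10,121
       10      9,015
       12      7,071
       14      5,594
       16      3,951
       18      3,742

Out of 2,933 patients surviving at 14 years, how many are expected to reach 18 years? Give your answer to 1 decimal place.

1962.0

The relevant probability is 3,742/5,594 = 0.668931.
Expected number = 2,933 × 0.668931 = 1962.0.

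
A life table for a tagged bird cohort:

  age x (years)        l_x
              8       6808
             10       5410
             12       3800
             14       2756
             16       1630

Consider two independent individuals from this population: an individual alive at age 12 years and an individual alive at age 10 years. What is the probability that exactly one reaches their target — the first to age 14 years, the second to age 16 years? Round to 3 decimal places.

0.590

p₁ = l_14/l_12 = 2756/3800 = 0.725263; p₂ = l_16/l_10 = 1630/5410 = 0.301294.
P(exactly one) = p₁(1−p₂) + (1−p₁)p₂ = 0.506746 + 0.082777 = 0.589522.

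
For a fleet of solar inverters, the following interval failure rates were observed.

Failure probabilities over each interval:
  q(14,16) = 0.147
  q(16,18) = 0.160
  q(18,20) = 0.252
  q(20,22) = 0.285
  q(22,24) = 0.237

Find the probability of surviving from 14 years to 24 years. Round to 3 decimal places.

0.292

Survival from 14 to 24 is the product of surviving each interval: (1 − 0.147) × (1 − 0.160) × (1 − 0.252) × (1 − 0.285) × (1 − 0.237).
= 0.853 × 0.840 × 0.748 × 0.715 × 0.763 = 0.292389.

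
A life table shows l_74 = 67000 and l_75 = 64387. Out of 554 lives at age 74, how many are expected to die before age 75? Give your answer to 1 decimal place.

21.6

The relevant probability is 1 − 64387/67000 = 0.039000.
Expected number = 554 × 0.039000 = 21.6.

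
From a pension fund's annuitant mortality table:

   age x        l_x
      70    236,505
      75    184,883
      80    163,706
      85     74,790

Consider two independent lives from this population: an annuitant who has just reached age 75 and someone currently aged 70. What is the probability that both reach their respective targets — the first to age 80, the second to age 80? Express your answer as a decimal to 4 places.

p₁ = l_80/l_75 = 163,706/184,883 = 0.885457; p₂ = l_80/l_70 = 163,706/236,505 = 0.692188.
P(both) = p₁ × p₂ = 0.885457 × 0.692188 = 0.612903.

0.6129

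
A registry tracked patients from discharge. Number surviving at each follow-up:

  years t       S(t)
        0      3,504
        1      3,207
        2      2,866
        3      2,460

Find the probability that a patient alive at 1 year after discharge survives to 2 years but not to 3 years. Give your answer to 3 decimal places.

0.127

This is the probability of reaching 2 but not 3, conditional on being alive at 1: (S(2) − S(3)) / S(1).
= (2,866 − 2,460) / 3,207 = 406 / 3,207 = 0.126598.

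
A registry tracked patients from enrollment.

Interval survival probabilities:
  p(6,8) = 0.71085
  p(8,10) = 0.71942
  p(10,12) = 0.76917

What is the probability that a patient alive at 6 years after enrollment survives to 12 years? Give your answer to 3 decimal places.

0.393

P(survive 6→12) = 0.71085 × 0.71942 × 0.76917.
= 0.393353.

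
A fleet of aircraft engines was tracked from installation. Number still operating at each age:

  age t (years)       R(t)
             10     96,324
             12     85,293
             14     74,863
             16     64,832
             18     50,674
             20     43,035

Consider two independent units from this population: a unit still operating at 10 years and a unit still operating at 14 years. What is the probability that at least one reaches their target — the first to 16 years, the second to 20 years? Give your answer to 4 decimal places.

0.8610

p₁ = R(16)/R(10) = 64,832/96,324 = 0.673062; p₂ = R(20)/R(14) = 43,035/74,863 = 0.574850.
P(at least one) = 1 − (1−p₁)(1−p₂) = 1 − 0.326938 × 0.425150 = 0.861002.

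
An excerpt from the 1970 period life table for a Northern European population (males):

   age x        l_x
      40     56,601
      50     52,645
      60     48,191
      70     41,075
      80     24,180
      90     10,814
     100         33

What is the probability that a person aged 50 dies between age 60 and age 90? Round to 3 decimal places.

We want 10|30q50 = (l_60 − l_90)/l_50.
This is the probability of reaching 60 but not 90, conditional on being alive at 50: (l_60 − l_90) / l_50.
= (48,191 − 10,814) / 52,645 = 37,377 / 52,645 = 0.709982.

0.710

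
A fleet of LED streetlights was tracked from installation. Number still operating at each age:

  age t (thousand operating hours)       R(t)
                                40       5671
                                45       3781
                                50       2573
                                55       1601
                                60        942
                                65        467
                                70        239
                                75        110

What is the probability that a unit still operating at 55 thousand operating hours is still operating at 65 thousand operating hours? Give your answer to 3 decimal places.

0.292

The conditional survival probability is R(65)/R(55) = 467/1601 = 0.291693.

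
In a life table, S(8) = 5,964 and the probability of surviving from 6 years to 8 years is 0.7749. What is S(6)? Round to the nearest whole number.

S(6) = S(8) / p = 5,964 / 0.7749 = 7696.

7696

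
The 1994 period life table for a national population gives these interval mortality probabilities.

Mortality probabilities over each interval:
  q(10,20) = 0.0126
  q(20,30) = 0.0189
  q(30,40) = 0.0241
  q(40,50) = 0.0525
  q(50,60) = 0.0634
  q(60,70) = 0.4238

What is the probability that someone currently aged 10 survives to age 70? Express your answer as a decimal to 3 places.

The overall survival probability is (1 − 0.0126) × (1 − 0.0189) × (1 − 0.0241) × (1 − 0.0525) × (1 − 0.0634) × (1 − 0.4238).
= 0.9874 × 0.9811 × 0.9759 × 0.9475 × 0.9366 × 0.5762 = 0.483413.

0.483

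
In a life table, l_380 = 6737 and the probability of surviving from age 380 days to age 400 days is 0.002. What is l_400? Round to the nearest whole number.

13

l_400 = l_380 × p = 6737 × 0.002 = 13.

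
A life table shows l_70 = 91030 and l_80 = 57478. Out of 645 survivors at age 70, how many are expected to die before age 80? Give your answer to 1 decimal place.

The relevant probability is 1 − 57478/91030 = 0.368582.
Expected number = 645 × 0.368582 = 237.7.

237.7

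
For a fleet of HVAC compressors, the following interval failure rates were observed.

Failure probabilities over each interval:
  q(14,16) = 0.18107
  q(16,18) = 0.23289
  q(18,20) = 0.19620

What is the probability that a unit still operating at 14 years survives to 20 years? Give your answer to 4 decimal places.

P(survive 14→20) = (1 − 0.18107) × (1 − 0.23289) × (1 − 0.19620).
= 0.81893 × 0.76711 × 0.80380 = 0.504955.

0.5050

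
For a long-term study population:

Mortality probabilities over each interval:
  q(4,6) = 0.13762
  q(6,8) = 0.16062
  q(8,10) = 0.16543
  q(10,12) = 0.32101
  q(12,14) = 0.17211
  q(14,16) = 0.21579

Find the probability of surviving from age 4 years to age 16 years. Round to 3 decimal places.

0.266

P(survive 4→16) = (1 − 0.13762) × (1 − 0.16062) × (1 − 0.16543) × (1 − 0.32101) × (1 − 0.17211) × (1 − 0.21579).
= 0.86238 × 0.83938 × 0.83457 × 0.67899 × 0.82789 × 0.78421 = 0.266311.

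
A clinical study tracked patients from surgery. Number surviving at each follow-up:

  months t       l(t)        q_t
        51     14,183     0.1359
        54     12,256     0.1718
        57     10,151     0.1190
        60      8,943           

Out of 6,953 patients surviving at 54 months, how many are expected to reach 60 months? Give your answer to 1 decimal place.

The relevant probability is 8,943/12,256 = 0.729683.
Expected number = 6,953 × 0.729683 = 5073.5.

5073.5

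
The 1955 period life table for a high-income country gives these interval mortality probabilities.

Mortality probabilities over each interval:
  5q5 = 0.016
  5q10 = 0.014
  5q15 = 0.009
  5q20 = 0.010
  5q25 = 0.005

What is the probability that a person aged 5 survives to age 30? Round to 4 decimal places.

25p5 = (1 − 0.016) × (1 − 0.014) × (1 − 0.009) × (1 − 0.010) × (1 − 0.005).
= 0.984 × 0.986 × 0.991 × 0.990 × 0.995 = 0.947118.

0.9471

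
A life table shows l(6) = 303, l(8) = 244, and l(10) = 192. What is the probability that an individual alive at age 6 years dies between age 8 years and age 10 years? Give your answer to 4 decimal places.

0.1716

This is the probability of reaching 8 but not 10, conditional on being alive at 6: (l(8) − l(10)) / l(6).
= (244 − 192) / 303 = 52 / 303 = 0.171617.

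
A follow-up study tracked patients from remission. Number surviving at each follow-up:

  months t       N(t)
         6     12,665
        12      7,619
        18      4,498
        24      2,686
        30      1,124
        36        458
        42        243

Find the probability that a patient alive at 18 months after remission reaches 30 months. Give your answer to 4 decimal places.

0.2499

The conditional survival probability is N(30)/N(18) = 1,124/4,498 = 0.249889.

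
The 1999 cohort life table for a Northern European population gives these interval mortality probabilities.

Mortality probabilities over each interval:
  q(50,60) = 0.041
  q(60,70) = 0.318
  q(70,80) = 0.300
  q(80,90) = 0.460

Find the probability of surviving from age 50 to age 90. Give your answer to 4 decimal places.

The overall survival probability is (1 − 0.041) × (1 − 0.318) × (1 − 0.300) × (1 − 0.460).
= 0.959 × 0.682 × 0.700 × 0.540 = 0.247226.

0.2472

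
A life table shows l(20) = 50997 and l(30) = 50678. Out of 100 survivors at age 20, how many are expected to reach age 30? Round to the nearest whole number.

The relevant probability is 50678/50997 = 0.993745.
Expected number = 100 × 0.993745 = 99.

99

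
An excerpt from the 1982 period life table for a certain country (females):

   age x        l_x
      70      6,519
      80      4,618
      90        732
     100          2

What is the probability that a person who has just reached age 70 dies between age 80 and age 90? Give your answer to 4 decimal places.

0.5961

We want 10|10q70 = (l_80 − l_90)/l_70.
This is the probability of reaching 80 but not 90, conditional on being alive at 70: (l_80 − l_90) / l_70.
= (4,618 − 732) / 6,519 = 3,886 / 6,519 = 0.596104.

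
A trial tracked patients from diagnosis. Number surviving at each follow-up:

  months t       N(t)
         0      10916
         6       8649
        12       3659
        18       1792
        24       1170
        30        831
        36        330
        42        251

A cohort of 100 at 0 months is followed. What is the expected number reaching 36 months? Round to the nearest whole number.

3

The relevant probability is 330/10916 = 0.030231.
Expected number = 100 × 0.030231 = 3.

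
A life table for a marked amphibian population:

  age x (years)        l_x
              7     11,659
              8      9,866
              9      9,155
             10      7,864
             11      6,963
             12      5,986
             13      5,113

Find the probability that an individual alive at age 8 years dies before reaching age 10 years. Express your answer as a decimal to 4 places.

P(die before 10 | alive at 8) = 1 − l_10/l_8 = 1 − 7,864/9,866 = (2,002)/9,866 = 0.202919.

0.2029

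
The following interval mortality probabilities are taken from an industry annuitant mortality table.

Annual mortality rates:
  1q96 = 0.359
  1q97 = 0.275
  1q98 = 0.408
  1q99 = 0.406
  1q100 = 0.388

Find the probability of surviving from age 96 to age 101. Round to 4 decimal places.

0.1000

Survival from 96 to 101 is the product of surviving each interval: (1 − 0.359) × (1 − 0.275) × (1 − 0.408) × (1 − 0.406) × (1 − 0.388).
= 0.641 × 0.725 × 0.592 × 0.594 × 0.612 = 0.100013.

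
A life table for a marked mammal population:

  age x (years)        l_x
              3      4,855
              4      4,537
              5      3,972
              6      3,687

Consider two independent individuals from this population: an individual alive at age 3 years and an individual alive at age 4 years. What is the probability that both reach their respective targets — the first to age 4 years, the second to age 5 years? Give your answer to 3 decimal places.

p₁ = l_4/l_3 = 4,537/4,855 = 0.934501; p₂ = l_5/l_4 = 3,972/4,537 = 0.875468.
P(both) = p₁ × p₂ = 0.934501 × 0.875468 = 0.818126.

0.818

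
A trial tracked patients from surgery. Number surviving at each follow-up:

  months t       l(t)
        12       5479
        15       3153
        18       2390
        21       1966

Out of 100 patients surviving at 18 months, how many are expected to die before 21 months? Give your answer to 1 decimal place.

The relevant probability is 1 − 1966/2390 = 0.177406.
Expected number = 100 × 0.177406 = 17.7.

17.7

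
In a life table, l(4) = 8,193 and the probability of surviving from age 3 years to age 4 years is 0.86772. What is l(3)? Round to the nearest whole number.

l(3) = l(4) / p = 8,193 / 0.86772 = 9442.

9442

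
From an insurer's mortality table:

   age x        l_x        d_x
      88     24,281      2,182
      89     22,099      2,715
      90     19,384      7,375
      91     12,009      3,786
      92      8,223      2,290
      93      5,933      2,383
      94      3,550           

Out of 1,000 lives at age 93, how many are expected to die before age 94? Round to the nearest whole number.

The relevant probability is 1 − 3,550/5,933 = 0.401652.
Expected number = 1,000 × 0.401652 = 402.

402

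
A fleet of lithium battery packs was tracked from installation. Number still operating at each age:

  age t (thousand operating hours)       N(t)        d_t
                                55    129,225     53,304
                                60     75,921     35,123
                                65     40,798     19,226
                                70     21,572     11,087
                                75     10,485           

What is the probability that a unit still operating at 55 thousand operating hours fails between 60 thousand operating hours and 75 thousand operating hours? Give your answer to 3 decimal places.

0.506

This is the probability of reaching 60 but not 75, conditional on being operational at 55: (N(60) − N(75)) / N(55).
= (75,921 − 10,485) / 129,225 = 65,436 / 129,225 = 0.506373.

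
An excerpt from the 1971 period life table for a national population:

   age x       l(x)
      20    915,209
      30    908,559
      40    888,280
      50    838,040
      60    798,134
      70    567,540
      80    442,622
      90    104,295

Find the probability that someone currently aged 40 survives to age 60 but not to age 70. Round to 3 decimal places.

0.260

This is the probability of reaching 60 but not 70, conditional on being alive at 40: (l(60) − l(70)) / l(40).
= (798,134 − 567,540) / 888,280 = 230,594 / 888,280 = 0.259596.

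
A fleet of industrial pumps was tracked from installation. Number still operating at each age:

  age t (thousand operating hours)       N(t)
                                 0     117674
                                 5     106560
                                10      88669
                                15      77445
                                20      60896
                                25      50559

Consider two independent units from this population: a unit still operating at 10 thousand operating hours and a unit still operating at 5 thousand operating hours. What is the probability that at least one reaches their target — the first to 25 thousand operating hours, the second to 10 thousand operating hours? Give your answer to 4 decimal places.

p₁ = N(25)/N(10) = 50559/88669 = 0.570199; p₂ = N(10)/N(5) = 88669/106560 = 0.832104.
P(at least one) = 1 − (1−p₁)(1−p₂) = 1 − 0.429801 × 0.167896 = 0.927838.

0.9278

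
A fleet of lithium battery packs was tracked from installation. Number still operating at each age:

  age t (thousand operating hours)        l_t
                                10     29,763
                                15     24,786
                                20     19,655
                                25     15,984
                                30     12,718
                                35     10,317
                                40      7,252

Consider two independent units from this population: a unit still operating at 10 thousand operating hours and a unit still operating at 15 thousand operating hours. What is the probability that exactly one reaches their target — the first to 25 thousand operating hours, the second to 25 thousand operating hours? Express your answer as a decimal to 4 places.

p₁ = l_25/l_10 = 15,984/29,763 = 0.537043; p₂ = l_25/l_15 = 15,984/24,786 = 0.644880.
P(exactly one) = p₁(1−p₂) + (1−p₁)p₂ = 0.190715 + 0.298552 = 0.489266.

0.4893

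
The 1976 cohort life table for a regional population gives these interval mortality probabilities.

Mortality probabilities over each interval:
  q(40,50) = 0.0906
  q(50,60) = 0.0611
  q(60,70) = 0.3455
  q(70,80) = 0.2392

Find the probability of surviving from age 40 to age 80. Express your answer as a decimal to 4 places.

Survival from 40 to 80 is the product of surviving each interval: (1 − 0.0906) × (1 − 0.0611) × (1 − 0.3455) × (1 − 0.2392).
= 0.9094 × 0.9389 × 0.6545 × 0.7608 = 0.425162.

0.4252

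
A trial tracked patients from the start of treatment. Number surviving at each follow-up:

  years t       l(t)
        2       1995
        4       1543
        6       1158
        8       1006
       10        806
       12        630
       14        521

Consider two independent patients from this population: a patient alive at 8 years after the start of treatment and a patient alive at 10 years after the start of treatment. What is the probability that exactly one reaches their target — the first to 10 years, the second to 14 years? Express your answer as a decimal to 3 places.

p₁ = l(10)/l(8) = 806/1006 = 0.801193; p₂ = l(14)/l(10) = 521/806 = 0.646402.
P(exactly one) = p₁(1−p₂) + (1−p₁)p₂ = 0.283300 + 0.128509 = 0.411809.

0.412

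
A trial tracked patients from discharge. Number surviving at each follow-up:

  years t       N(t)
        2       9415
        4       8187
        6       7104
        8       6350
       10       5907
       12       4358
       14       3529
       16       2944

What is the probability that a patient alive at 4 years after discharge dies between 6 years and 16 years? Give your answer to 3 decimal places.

0.508

This is the probability of reaching 6 but not 16, conditional on being alive at 4: (N(6) − N(16)) / N(4).
= (7104 − 2944) / 8187 = 4160 / 8187 = 0.508123.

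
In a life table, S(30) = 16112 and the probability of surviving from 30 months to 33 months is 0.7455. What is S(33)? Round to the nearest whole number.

12011

S(33) = S(30) × p = 16112 × 0.7455 = 12011.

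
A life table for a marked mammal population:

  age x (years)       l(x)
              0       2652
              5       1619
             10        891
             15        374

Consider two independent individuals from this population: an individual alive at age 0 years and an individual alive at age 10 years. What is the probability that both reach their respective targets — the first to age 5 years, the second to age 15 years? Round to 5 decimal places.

0.25625

p₁ = l(5)/l(0) = 1619/2652 = 0.610483; p₂ = l(15)/l(10) = 374/891 = 0.419753.
P(both) = p₁ × p₂ = 0.610483 × 0.419753 = 0.256252.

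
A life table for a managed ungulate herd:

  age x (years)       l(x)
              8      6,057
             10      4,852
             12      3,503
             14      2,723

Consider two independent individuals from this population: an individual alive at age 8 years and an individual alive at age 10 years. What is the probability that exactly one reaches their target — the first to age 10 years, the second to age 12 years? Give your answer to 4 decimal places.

0.3663

p₁ = l(10)/l(8) = 4,852/6,057 = 0.801057; p₂ = l(12)/l(10) = 3,503/4,852 = 0.721970.
P(exactly one) = p₁(1−p₂) + (1−p₁)p₂ = 0.222718 + 0.143631 = 0.366349.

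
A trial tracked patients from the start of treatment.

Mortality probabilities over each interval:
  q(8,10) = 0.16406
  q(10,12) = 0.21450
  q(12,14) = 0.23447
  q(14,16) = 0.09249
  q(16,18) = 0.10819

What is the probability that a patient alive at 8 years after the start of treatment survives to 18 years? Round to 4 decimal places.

0.4068

Survival from 8 to 18 is the product of surviving each interval: (1 − 0.16406) × (1 − 0.21450) × (1 − 0.23447) × (1 − 0.09249) × (1 − 0.10819).
= 0.83594 × 0.78550 × 0.76553 × 0.90751 × 0.89181 = 0.406825.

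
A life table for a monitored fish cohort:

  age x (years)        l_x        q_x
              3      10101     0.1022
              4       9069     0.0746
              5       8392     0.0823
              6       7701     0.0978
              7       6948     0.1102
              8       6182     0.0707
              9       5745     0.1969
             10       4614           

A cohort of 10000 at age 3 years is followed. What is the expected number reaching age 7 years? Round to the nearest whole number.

The relevant probability is 6948/10101 = 0.687853.
Expected number = 10000 × 0.687853 = 6879.

6879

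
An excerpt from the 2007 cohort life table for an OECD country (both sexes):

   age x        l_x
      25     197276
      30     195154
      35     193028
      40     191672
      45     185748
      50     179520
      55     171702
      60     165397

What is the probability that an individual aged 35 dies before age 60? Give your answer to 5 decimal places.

P(die before 60 | alive at 35) = 1 − l_60/l_35 = 1 − 165397/193028 = (27631)/193028 = 0.143145.

0.14315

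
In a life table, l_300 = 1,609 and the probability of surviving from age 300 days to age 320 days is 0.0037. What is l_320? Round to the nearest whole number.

6

l_320 = l_300 × p = 1,609 × 0.0037 = 6.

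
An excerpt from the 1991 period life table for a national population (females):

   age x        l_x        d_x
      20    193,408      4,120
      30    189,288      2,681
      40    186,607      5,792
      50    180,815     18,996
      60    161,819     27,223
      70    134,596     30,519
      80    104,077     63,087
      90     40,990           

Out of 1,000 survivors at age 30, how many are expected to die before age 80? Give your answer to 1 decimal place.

The relevant probability is 1 − 104,077/189,288 = 0.450166.
Expected number = 1,000 × 0.450166 = 450.2.

450.2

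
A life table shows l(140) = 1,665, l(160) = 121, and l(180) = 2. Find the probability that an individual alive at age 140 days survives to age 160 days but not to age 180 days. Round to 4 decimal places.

This is the probability of reaching 160 but not 180, conditional on being alive at 140: (l(160) − l(180)) / l(140).
= (121 − 2) / 1,665 = 119 / 1,665 = 0.071471.

0.0715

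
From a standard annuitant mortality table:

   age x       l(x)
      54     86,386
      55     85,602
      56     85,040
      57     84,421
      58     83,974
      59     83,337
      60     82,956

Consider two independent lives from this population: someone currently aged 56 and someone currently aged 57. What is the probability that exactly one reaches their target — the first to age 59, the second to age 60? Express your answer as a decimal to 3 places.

p₁ = l(59)/l(56) = 83,337/85,040 = 0.979974; p₂ = l(60)/l(57) = 82,956/84,421 = 0.982646.
P(exactly one) = p₁(1−p₂) + (1−p₁)p₂ = 0.017006 + 0.019678 = 0.036685.

0.037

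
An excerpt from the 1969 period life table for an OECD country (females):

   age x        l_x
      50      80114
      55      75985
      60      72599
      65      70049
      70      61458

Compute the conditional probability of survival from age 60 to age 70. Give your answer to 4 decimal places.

The conditional survival probability is l_70/l_60 = 61458/72599 = 0.846541.

0.8465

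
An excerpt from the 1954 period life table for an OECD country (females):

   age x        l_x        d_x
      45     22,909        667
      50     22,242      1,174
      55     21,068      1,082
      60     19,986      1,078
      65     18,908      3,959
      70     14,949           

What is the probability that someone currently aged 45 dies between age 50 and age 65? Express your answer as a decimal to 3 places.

We want 5|15q45 = (l_50 − l_65)/l_45.
This is the probability of reaching 50 but not 65, conditional on being alive at 45: (l_50 − l_65) / l_45.
= (22,242 − 18,908) / 22,909 = 3,334 / 22,909 = 0.145532.

0.146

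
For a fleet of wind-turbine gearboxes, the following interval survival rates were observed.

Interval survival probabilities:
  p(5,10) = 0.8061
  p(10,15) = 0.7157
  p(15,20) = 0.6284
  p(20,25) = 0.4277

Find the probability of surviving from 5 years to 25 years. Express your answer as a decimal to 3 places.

P(survive 5→25) = 0.8061 × 0.7157 × 0.6284 × 0.4277.
= 0.155058.

0.155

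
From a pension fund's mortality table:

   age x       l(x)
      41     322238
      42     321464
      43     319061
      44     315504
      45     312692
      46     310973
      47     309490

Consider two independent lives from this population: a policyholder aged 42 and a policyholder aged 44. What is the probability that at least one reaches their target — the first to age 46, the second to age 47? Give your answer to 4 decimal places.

0.9994

p₁ = l(46)/l(42) = 310973/321464 = 0.967365; p₂ = l(47)/l(44) = 309490/315504 = 0.980938.
P(at least one) = 1 − (1−p₁)(1−p₂) = 1 − 0.032635 × 0.019062 = 0.999378.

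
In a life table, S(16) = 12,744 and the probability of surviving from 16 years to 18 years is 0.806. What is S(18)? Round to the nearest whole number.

S(18) = S(16) × p = 12,744 × 0.806 = 10272.

10272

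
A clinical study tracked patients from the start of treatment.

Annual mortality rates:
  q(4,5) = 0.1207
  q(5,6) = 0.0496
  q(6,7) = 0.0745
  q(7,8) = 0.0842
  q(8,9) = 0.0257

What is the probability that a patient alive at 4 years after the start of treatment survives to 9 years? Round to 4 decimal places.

0.6901

Chaining the interval survival probabilities: (1 − 0.1207) × (1 − 0.0496) × (1 − 0.0745) × (1 − 0.0842) × (1 − 0.0257).
= 0.8793 × 0.9504 × 0.9255 × 0.9158 × 0.9743 = 0.690102.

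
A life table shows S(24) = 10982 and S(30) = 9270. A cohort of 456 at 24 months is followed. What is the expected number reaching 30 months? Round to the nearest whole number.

385

The relevant probability is 9270/10982 = 0.844109.
Expected number = 456 × 0.844109 = 385.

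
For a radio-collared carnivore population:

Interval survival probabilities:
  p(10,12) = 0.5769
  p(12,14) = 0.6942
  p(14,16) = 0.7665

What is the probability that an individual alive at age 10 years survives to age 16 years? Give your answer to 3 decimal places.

0.307

Chaining the interval survival probabilities: 0.5769 × 0.6942 × 0.7665.
= 0.306971.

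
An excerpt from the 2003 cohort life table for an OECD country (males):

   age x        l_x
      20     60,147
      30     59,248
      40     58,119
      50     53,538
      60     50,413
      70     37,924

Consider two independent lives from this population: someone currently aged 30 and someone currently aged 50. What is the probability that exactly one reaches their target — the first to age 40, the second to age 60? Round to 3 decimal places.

p₁ = l_40/l_30 = 58,119/59,248 = 0.980945; p₂ = l_60/l_50 = 50,413/53,538 = 0.941630.
P(exactly one) = p₁(1−p₂) + (1−p₁)p₂ = 0.057258 + 0.017943 = 0.075201.

0.075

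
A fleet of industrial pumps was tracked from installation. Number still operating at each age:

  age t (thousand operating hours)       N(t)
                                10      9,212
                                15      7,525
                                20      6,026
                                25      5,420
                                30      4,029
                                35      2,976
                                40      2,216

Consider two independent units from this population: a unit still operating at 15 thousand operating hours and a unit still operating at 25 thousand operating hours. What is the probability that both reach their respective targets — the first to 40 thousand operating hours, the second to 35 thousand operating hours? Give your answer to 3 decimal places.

p₁ = N(40)/N(15) = 2,216/7,525 = 0.294485; p₂ = N(35)/N(25) = 2,976/5,420 = 0.549077.
P(both) = p₁ × p₂ = 0.294485 × 0.549077 = 0.161695.

0.162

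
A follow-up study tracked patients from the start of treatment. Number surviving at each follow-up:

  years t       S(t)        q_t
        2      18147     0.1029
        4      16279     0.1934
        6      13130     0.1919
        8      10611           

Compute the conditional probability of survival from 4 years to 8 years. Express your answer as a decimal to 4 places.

The conditional survival probability is S(8)/S(4) = 10611/16279 = 0.651821.

0.6518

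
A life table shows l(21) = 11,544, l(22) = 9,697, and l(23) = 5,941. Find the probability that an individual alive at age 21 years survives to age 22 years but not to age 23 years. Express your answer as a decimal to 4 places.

This is the probability of reaching 22 but not 23, conditional on being alive at 21: (l(22) − l(23)) / l(21).
= (9,697 − 5,941) / 11,544 = 3,756 / 11,544 = 0.325364.

0.3254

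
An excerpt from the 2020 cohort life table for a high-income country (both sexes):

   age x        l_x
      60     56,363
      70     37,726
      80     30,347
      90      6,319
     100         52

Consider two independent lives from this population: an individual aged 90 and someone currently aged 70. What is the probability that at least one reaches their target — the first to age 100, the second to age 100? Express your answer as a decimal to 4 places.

p₁ = l_100/l_90 = 52/6,319 = 0.008229; p₂ = l_100/l_70 = 52/37,726 = 0.001378.
P(at least one) = 1 − (1−p₁)(1−p₂) = 1 − 0.991771 × 0.998622 = 0.009596.

0.0096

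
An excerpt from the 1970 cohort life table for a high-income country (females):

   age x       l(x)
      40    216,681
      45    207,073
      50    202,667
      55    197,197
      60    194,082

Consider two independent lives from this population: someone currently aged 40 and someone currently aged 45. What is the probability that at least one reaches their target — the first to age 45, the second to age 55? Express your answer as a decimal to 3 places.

p₁ = l(45)/l(40) = 207,073/216,681 = 0.955658; p₂ = l(55)/l(45) = 197,197/207,073 = 0.952307.
P(at least one) = 1 − (1−p₁)(1−p₂) = 1 − 0.044342 × 0.047693 = 0.997885.

0.998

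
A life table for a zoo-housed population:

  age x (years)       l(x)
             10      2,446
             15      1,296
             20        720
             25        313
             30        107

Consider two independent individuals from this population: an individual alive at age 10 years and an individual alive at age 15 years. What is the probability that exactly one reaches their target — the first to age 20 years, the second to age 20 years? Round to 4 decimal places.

0.5228

p₁ = l(20)/l(10) = 720/2,446 = 0.294358; p₂ = l(20)/l(15) = 720/1,296 = 0.555556.
P(exactly one) = p₁(1−p₂) + (1−p₁)p₂ = 0.130826 + 0.392024 = 0.522849.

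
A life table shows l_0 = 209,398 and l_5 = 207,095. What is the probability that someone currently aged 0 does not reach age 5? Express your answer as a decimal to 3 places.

0.011

P(die before 5 | alive at 0) = 1 − l_5/l_0 = 1 − 207,095/209,398 = (2,303)/209,398 = 0.010998.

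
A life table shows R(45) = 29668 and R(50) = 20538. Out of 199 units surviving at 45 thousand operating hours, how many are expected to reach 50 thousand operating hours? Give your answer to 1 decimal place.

The relevant probability is 20538/29668 = 0.692261.
Expected number = 199 × 0.692261 = 137.8.

137.8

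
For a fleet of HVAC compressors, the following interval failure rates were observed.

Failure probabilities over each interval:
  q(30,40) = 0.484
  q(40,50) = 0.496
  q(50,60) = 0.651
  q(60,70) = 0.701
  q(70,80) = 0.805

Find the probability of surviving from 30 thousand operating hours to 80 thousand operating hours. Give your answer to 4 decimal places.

0.0053

P(survive 30→80) = (1 − 0.484) × (1 − 0.496) × (1 − 0.651) × (1 − 0.701) × (1 − 0.805).
= 0.516 × 0.504 × 0.349 × 0.299 × 0.195 = 0.005292.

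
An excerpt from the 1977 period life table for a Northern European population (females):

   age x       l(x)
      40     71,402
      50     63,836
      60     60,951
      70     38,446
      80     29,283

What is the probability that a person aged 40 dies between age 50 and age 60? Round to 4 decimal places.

This is the probability of reaching 50 but not 60, conditional on being alive at 40: (l(50) − l(60)) / l(40).
= (63,836 − 60,951) / 71,402 = 2,885 / 71,402 = 0.040405.

0.0404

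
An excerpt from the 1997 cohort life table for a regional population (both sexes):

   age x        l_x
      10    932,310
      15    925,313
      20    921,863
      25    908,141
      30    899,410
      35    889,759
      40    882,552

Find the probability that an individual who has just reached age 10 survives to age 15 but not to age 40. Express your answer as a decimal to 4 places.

0.0459

This is the probability of reaching 15 but not 40, conditional on being alive at 10: (l_15 − l_40) / l_10.
= (925,313 − 882,552) / 932,310 = 42,761 / 932,310 = 0.045866.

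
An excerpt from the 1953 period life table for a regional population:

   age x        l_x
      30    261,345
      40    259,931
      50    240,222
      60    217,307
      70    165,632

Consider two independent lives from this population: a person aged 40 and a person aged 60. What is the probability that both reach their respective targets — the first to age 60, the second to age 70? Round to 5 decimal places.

0.63722

p₁ = l_60/l_40 = 217,307/259,931 = 0.836018; p₂ = l_70/l_60 = 165,632/217,307 = 0.762203.
P(both) = p₁ × p₂ = 0.836018 × 0.762203 = 0.637215.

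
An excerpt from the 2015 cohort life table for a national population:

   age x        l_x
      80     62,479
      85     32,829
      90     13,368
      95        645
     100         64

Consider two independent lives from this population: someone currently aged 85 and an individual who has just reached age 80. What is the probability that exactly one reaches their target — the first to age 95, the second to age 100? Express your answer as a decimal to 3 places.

p₁ = l_95/l_85 = 645/32,829 = 0.019647; p₂ = l_100/l_80 = 64/62,479 = 0.001024.
P(exactly one) = p₁(1−p₂) + (1−p₁)p₂ = 0.019627 + 0.001004 = 0.020631.

0.021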